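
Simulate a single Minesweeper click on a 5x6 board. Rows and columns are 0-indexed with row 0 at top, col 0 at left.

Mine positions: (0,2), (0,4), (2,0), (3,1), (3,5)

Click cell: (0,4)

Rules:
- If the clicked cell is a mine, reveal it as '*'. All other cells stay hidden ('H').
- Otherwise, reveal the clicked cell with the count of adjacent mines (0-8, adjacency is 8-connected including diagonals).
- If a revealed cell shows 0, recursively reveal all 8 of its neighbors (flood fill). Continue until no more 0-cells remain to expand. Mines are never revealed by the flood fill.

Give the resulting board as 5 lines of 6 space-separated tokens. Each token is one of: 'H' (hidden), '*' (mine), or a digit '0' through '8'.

H H H H * H
H H H H H H
H H H H H H
H H H H H H
H H H H H H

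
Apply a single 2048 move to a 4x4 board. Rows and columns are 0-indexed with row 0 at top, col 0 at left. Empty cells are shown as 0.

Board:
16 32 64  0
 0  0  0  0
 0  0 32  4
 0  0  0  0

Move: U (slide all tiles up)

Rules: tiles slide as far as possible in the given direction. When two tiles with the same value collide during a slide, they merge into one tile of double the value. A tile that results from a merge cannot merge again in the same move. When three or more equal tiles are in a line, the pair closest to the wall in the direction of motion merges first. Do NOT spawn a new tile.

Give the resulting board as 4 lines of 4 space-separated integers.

Answer: 16 32 64  4
 0  0 32  0
 0  0  0  0
 0  0  0  0

Derivation:
Slide up:
col 0: [16, 0, 0, 0] -> [16, 0, 0, 0]
col 1: [32, 0, 0, 0] -> [32, 0, 0, 0]
col 2: [64, 0, 32, 0] -> [64, 32, 0, 0]
col 3: [0, 0, 4, 0] -> [4, 0, 0, 0]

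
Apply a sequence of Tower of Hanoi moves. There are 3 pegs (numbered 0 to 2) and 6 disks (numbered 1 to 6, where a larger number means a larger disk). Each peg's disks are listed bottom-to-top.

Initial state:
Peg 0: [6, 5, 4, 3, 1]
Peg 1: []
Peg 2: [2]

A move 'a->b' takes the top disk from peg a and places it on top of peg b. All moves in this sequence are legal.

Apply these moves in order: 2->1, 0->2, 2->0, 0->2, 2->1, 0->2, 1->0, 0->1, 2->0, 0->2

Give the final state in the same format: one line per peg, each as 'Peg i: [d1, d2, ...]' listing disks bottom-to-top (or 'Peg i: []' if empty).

Answer: Peg 0: [6, 5, 4]
Peg 1: [2, 1]
Peg 2: [3]

Derivation:
After move 1 (2->1):
Peg 0: [6, 5, 4, 3, 1]
Peg 1: [2]
Peg 2: []

After move 2 (0->2):
Peg 0: [6, 5, 4, 3]
Peg 1: [2]
Peg 2: [1]

After move 3 (2->0):
Peg 0: [6, 5, 4, 3, 1]
Peg 1: [2]
Peg 2: []

After move 4 (0->2):
Peg 0: [6, 5, 4, 3]
Peg 1: [2]
Peg 2: [1]

After move 5 (2->1):
Peg 0: [6, 5, 4, 3]
Peg 1: [2, 1]
Peg 2: []

After move 6 (0->2):
Peg 0: [6, 5, 4]
Peg 1: [2, 1]
Peg 2: [3]

After move 7 (1->0):
Peg 0: [6, 5, 4, 1]
Peg 1: [2]
Peg 2: [3]

After move 8 (0->1):
Peg 0: [6, 5, 4]
Peg 1: [2, 1]
Peg 2: [3]

After move 9 (2->0):
Peg 0: [6, 5, 4, 3]
Peg 1: [2, 1]
Peg 2: []

After move 10 (0->2):
Peg 0: [6, 5, 4]
Peg 1: [2, 1]
Peg 2: [3]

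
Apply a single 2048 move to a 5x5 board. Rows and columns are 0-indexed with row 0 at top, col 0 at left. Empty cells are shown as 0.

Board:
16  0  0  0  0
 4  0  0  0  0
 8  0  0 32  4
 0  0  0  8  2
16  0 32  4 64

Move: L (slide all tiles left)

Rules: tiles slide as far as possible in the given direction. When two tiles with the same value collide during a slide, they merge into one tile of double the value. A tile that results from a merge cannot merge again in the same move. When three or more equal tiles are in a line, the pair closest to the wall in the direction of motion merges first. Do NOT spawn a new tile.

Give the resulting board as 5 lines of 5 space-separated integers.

Slide left:
row 0: [16, 0, 0, 0, 0] -> [16, 0, 0, 0, 0]
row 1: [4, 0, 0, 0, 0] -> [4, 0, 0, 0, 0]
row 2: [8, 0, 0, 32, 4] -> [8, 32, 4, 0, 0]
row 3: [0, 0, 0, 8, 2] -> [8, 2, 0, 0, 0]
row 4: [16, 0, 32, 4, 64] -> [16, 32, 4, 64, 0]

Answer: 16  0  0  0  0
 4  0  0  0  0
 8 32  4  0  0
 8  2  0  0  0
16 32  4 64  0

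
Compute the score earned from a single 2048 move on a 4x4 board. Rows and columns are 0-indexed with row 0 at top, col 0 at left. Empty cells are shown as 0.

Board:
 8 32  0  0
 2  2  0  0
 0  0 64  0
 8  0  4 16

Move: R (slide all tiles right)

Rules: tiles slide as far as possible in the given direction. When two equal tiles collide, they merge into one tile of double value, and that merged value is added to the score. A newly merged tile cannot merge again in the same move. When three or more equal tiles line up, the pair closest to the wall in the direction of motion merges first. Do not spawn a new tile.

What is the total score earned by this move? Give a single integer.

Slide right:
row 0: [8, 32, 0, 0] -> [0, 0, 8, 32]  score +0 (running 0)
row 1: [2, 2, 0, 0] -> [0, 0, 0, 4]  score +4 (running 4)
row 2: [0, 0, 64, 0] -> [0, 0, 0, 64]  score +0 (running 4)
row 3: [8, 0, 4, 16] -> [0, 8, 4, 16]  score +0 (running 4)
Board after move:
 0  0  8 32
 0  0  0  4
 0  0  0 64
 0  8  4 16

Answer: 4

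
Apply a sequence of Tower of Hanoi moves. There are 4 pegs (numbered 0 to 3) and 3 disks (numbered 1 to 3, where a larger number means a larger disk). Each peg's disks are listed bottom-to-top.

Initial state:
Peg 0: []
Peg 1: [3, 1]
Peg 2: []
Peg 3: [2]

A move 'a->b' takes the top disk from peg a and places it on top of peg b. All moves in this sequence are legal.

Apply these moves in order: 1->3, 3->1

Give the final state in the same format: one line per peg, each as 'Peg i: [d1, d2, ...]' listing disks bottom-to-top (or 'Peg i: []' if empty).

After move 1 (1->3):
Peg 0: []
Peg 1: [3]
Peg 2: []
Peg 3: [2, 1]

After move 2 (3->1):
Peg 0: []
Peg 1: [3, 1]
Peg 2: []
Peg 3: [2]

Answer: Peg 0: []
Peg 1: [3, 1]
Peg 2: []
Peg 3: [2]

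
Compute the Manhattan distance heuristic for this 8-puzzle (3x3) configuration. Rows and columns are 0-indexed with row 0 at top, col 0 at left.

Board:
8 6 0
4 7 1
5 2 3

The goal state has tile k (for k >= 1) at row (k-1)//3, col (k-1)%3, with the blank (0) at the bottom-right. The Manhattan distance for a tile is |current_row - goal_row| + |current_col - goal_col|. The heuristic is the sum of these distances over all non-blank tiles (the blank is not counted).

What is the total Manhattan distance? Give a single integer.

Tile 8: (0,0)->(2,1) = 3
Tile 6: (0,1)->(1,2) = 2
Tile 4: (1,0)->(1,0) = 0
Tile 7: (1,1)->(2,0) = 2
Tile 1: (1,2)->(0,0) = 3
Tile 5: (2,0)->(1,1) = 2
Tile 2: (2,1)->(0,1) = 2
Tile 3: (2,2)->(0,2) = 2
Sum: 3 + 2 + 0 + 2 + 3 + 2 + 2 + 2 = 16

Answer: 16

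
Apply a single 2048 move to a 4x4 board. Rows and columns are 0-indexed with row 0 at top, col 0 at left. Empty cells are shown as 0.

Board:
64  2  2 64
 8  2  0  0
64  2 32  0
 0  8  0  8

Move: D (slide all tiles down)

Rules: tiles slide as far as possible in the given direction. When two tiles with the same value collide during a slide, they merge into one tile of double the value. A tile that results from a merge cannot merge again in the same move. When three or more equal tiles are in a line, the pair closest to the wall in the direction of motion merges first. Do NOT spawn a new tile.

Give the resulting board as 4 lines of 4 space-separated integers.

Slide down:
col 0: [64, 8, 64, 0] -> [0, 64, 8, 64]
col 1: [2, 2, 2, 8] -> [0, 2, 4, 8]
col 2: [2, 0, 32, 0] -> [0, 0, 2, 32]
col 3: [64, 0, 0, 8] -> [0, 0, 64, 8]

Answer:  0  0  0  0
64  2  0  0
 8  4  2 64
64  8 32  8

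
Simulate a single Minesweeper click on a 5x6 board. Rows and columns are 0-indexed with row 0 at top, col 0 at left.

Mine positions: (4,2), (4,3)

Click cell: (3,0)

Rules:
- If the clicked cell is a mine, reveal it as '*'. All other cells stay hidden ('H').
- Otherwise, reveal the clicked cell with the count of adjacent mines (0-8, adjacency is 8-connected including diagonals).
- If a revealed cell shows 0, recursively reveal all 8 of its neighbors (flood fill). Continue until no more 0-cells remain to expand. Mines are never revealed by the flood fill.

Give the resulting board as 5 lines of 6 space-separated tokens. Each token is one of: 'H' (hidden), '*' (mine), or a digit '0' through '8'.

0 0 0 0 0 0
0 0 0 0 0 0
0 0 0 0 0 0
0 1 2 2 1 0
0 1 H H 1 0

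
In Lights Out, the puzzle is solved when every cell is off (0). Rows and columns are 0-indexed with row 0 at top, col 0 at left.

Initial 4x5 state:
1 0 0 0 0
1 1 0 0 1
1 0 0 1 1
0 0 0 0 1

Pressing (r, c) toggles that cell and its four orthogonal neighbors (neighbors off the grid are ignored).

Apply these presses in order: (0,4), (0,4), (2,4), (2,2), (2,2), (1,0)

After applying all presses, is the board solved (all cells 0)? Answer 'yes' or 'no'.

Answer: yes

Derivation:
After press 1 at (0,4):
1 0 0 1 1
1 1 0 0 0
1 0 0 1 1
0 0 0 0 1

After press 2 at (0,4):
1 0 0 0 0
1 1 0 0 1
1 0 0 1 1
0 0 0 0 1

After press 3 at (2,4):
1 0 0 0 0
1 1 0 0 0
1 0 0 0 0
0 0 0 0 0

After press 4 at (2,2):
1 0 0 0 0
1 1 1 0 0
1 1 1 1 0
0 0 1 0 0

After press 5 at (2,2):
1 0 0 0 0
1 1 0 0 0
1 0 0 0 0
0 0 0 0 0

After press 6 at (1,0):
0 0 0 0 0
0 0 0 0 0
0 0 0 0 0
0 0 0 0 0

Lights still on: 0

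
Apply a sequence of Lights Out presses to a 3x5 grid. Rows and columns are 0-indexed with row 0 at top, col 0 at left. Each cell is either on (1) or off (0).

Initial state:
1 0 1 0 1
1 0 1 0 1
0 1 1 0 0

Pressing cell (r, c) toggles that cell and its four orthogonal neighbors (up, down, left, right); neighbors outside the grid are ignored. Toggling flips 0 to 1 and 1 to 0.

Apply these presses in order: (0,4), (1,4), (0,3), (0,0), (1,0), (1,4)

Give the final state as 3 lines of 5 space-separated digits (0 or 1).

After press 1 at (0,4):
1 0 1 1 0
1 0 1 0 0
0 1 1 0 0

After press 2 at (1,4):
1 0 1 1 1
1 0 1 1 1
0 1 1 0 1

After press 3 at (0,3):
1 0 0 0 0
1 0 1 0 1
0 1 1 0 1

After press 4 at (0,0):
0 1 0 0 0
0 0 1 0 1
0 1 1 0 1

After press 5 at (1,0):
1 1 0 0 0
1 1 1 0 1
1 1 1 0 1

After press 6 at (1,4):
1 1 0 0 1
1 1 1 1 0
1 1 1 0 0

Answer: 1 1 0 0 1
1 1 1 1 0
1 1 1 0 0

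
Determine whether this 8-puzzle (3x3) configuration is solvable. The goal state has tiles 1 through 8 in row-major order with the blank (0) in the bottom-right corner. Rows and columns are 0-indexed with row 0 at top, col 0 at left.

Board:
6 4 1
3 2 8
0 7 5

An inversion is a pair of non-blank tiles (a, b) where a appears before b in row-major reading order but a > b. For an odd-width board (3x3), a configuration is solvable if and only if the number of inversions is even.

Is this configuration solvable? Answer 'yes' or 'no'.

Inversions (pairs i<j in row-major order where tile[i] > tile[j] > 0): 12
12 is even, so the puzzle is solvable.

Answer: yes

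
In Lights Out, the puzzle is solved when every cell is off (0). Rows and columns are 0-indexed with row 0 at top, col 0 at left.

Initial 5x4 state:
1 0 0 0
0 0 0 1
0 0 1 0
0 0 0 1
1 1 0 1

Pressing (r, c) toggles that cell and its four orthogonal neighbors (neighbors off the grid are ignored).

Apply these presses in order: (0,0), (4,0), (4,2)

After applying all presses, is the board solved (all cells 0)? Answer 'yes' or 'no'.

After press 1 at (0,0):
0 1 0 0
1 0 0 1
0 0 1 0
0 0 0 1
1 1 0 1

After press 2 at (4,0):
0 1 0 0
1 0 0 1
0 0 1 0
1 0 0 1
0 0 0 1

After press 3 at (4,2):
0 1 0 0
1 0 0 1
0 0 1 0
1 0 1 1
0 1 1 0

Lights still on: 9

Answer: no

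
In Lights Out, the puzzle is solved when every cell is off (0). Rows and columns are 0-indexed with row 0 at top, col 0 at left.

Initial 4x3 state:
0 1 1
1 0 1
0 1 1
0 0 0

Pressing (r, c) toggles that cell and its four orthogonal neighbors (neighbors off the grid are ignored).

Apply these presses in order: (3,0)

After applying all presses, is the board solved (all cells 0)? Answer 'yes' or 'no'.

Answer: no

Derivation:
After press 1 at (3,0):
0 1 1
1 0 1
1 1 1
1 1 0

Lights still on: 9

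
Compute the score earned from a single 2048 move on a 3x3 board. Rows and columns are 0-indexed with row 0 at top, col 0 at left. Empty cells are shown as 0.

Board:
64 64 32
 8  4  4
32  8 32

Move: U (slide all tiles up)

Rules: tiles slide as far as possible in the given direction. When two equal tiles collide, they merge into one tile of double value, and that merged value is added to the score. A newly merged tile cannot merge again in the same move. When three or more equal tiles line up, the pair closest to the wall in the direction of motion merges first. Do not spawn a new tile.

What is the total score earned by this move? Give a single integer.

Slide up:
col 0: [64, 8, 32] -> [64, 8, 32]  score +0 (running 0)
col 1: [64, 4, 8] -> [64, 4, 8]  score +0 (running 0)
col 2: [32, 4, 32] -> [32, 4, 32]  score +0 (running 0)
Board after move:
64 64 32
 8  4  4
32  8 32

Answer: 0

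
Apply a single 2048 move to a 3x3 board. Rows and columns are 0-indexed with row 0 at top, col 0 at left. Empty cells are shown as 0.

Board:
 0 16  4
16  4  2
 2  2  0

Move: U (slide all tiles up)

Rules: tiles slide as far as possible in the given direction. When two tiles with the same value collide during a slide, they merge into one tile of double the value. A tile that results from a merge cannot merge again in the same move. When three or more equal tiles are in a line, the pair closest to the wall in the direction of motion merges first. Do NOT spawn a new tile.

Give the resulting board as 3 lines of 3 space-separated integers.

Answer: 16 16  4
 2  4  2
 0  2  0

Derivation:
Slide up:
col 0: [0, 16, 2] -> [16, 2, 0]
col 1: [16, 4, 2] -> [16, 4, 2]
col 2: [4, 2, 0] -> [4, 2, 0]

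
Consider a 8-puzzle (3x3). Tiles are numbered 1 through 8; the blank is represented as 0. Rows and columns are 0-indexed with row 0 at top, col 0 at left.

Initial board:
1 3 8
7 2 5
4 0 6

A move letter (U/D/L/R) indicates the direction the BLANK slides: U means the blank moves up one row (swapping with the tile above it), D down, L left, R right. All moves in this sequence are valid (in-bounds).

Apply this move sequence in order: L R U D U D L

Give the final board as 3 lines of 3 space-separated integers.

Answer: 1 3 8
7 2 5
0 4 6

Derivation:
After move 1 (L):
1 3 8
7 2 5
0 4 6

After move 2 (R):
1 3 8
7 2 5
4 0 6

After move 3 (U):
1 3 8
7 0 5
4 2 6

After move 4 (D):
1 3 8
7 2 5
4 0 6

After move 5 (U):
1 3 8
7 0 5
4 2 6

After move 6 (D):
1 3 8
7 2 5
4 0 6

After move 7 (L):
1 3 8
7 2 5
0 4 6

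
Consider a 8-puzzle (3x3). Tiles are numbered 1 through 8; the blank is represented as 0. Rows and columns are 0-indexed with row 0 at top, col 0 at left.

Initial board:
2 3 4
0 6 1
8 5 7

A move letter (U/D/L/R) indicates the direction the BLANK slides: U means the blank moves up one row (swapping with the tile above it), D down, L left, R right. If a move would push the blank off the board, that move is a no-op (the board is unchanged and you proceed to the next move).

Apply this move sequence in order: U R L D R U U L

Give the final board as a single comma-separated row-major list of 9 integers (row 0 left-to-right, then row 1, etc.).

After move 1 (U):
0 3 4
2 6 1
8 5 7

After move 2 (R):
3 0 4
2 6 1
8 5 7

After move 3 (L):
0 3 4
2 6 1
8 5 7

After move 4 (D):
2 3 4
0 6 1
8 5 7

After move 5 (R):
2 3 4
6 0 1
8 5 7

After move 6 (U):
2 0 4
6 3 1
8 5 7

After move 7 (U):
2 0 4
6 3 1
8 5 7

After move 8 (L):
0 2 4
6 3 1
8 5 7

Answer: 0, 2, 4, 6, 3, 1, 8, 5, 7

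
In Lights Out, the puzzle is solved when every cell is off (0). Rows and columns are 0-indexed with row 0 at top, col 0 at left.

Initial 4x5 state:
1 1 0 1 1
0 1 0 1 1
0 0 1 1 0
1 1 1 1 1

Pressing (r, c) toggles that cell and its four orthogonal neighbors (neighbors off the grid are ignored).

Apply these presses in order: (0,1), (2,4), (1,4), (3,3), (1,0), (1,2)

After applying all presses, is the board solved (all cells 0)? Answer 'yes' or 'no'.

Answer: no

Derivation:
After press 1 at (0,1):
0 0 1 1 1
0 0 0 1 1
0 0 1 1 0
1 1 1 1 1

After press 2 at (2,4):
0 0 1 1 1
0 0 0 1 0
0 0 1 0 1
1 1 1 1 0

After press 3 at (1,4):
0 0 1 1 0
0 0 0 0 1
0 0 1 0 0
1 1 1 1 0

After press 4 at (3,3):
0 0 1 1 0
0 0 0 0 1
0 0 1 1 0
1 1 0 0 1

After press 5 at (1,0):
1 0 1 1 0
1 1 0 0 1
1 0 1 1 0
1 1 0 0 1

After press 6 at (1,2):
1 0 0 1 0
1 0 1 1 1
1 0 0 1 0
1 1 0 0 1

Lights still on: 11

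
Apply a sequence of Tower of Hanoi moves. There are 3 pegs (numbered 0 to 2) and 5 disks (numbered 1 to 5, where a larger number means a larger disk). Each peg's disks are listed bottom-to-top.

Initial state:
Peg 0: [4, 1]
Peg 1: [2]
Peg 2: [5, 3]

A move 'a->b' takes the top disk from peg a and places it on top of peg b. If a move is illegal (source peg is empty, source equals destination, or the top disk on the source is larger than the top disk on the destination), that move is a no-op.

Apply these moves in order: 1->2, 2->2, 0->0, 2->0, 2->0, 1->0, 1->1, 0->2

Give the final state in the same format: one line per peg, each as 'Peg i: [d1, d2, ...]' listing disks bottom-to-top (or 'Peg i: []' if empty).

After move 1 (1->2):
Peg 0: [4, 1]
Peg 1: []
Peg 2: [5, 3, 2]

After move 2 (2->2):
Peg 0: [4, 1]
Peg 1: []
Peg 2: [5, 3, 2]

After move 3 (0->0):
Peg 0: [4, 1]
Peg 1: []
Peg 2: [5, 3, 2]

After move 4 (2->0):
Peg 0: [4, 1]
Peg 1: []
Peg 2: [5, 3, 2]

After move 5 (2->0):
Peg 0: [4, 1]
Peg 1: []
Peg 2: [5, 3, 2]

After move 6 (1->0):
Peg 0: [4, 1]
Peg 1: []
Peg 2: [5, 3, 2]

After move 7 (1->1):
Peg 0: [4, 1]
Peg 1: []
Peg 2: [5, 3, 2]

After move 8 (0->2):
Peg 0: [4]
Peg 1: []
Peg 2: [5, 3, 2, 1]

Answer: Peg 0: [4]
Peg 1: []
Peg 2: [5, 3, 2, 1]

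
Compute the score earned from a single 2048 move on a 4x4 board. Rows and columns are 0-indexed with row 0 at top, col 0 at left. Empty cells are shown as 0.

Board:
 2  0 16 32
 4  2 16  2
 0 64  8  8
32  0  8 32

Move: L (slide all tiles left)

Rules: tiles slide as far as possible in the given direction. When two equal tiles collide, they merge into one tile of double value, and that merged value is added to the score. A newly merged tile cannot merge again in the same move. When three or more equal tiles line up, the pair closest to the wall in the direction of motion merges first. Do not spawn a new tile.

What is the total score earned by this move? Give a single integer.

Answer: 16

Derivation:
Slide left:
row 0: [2, 0, 16, 32] -> [2, 16, 32, 0]  score +0 (running 0)
row 1: [4, 2, 16, 2] -> [4, 2, 16, 2]  score +0 (running 0)
row 2: [0, 64, 8, 8] -> [64, 16, 0, 0]  score +16 (running 16)
row 3: [32, 0, 8, 32] -> [32, 8, 32, 0]  score +0 (running 16)
Board after move:
 2 16 32  0
 4  2 16  2
64 16  0  0
32  8 32  0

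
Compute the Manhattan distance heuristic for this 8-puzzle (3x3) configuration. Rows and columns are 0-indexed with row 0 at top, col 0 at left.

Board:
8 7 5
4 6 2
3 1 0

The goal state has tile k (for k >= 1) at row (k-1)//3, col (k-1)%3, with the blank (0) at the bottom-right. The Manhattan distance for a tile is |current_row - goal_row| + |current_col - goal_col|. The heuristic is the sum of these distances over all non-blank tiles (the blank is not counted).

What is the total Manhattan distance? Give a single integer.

Answer: 18

Derivation:
Tile 8: at (0,0), goal (2,1), distance |0-2|+|0-1| = 3
Tile 7: at (0,1), goal (2,0), distance |0-2|+|1-0| = 3
Tile 5: at (0,2), goal (1,1), distance |0-1|+|2-1| = 2
Tile 4: at (1,0), goal (1,0), distance |1-1|+|0-0| = 0
Tile 6: at (1,1), goal (1,2), distance |1-1|+|1-2| = 1
Tile 2: at (1,2), goal (0,1), distance |1-0|+|2-1| = 2
Tile 3: at (2,0), goal (0,2), distance |2-0|+|0-2| = 4
Tile 1: at (2,1), goal (0,0), distance |2-0|+|1-0| = 3
Sum: 3 + 3 + 2 + 0 + 1 + 2 + 4 + 3 = 18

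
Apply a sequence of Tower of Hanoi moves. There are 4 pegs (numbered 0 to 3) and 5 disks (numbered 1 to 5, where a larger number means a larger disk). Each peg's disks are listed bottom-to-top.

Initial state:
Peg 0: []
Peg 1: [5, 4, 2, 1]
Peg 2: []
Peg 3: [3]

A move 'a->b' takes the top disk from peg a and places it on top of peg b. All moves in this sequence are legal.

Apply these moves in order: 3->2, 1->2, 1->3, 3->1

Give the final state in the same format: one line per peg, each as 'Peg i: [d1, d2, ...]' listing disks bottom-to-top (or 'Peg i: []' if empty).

After move 1 (3->2):
Peg 0: []
Peg 1: [5, 4, 2, 1]
Peg 2: [3]
Peg 3: []

After move 2 (1->2):
Peg 0: []
Peg 1: [5, 4, 2]
Peg 2: [3, 1]
Peg 3: []

After move 3 (1->3):
Peg 0: []
Peg 1: [5, 4]
Peg 2: [3, 1]
Peg 3: [2]

After move 4 (3->1):
Peg 0: []
Peg 1: [5, 4, 2]
Peg 2: [3, 1]
Peg 3: []

Answer: Peg 0: []
Peg 1: [5, 4, 2]
Peg 2: [3, 1]
Peg 3: []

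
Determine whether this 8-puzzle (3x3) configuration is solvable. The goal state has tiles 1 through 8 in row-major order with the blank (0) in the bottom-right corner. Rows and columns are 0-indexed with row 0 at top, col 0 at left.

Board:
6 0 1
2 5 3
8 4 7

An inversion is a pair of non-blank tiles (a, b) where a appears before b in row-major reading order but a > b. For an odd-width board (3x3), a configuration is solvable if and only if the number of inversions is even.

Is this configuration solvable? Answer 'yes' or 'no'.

Answer: no

Derivation:
Inversions (pairs i<j in row-major order where tile[i] > tile[j] > 0): 9
9 is odd, so the puzzle is not solvable.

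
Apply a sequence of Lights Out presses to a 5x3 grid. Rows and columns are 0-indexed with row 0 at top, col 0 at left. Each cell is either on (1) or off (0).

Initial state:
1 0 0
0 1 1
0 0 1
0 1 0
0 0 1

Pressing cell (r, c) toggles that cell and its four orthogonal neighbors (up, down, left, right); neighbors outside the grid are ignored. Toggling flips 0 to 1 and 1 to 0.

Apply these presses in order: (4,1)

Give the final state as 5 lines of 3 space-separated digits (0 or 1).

Answer: 1 0 0
0 1 1
0 0 1
0 0 0
1 1 0

Derivation:
After press 1 at (4,1):
1 0 0
0 1 1
0 0 1
0 0 0
1 1 0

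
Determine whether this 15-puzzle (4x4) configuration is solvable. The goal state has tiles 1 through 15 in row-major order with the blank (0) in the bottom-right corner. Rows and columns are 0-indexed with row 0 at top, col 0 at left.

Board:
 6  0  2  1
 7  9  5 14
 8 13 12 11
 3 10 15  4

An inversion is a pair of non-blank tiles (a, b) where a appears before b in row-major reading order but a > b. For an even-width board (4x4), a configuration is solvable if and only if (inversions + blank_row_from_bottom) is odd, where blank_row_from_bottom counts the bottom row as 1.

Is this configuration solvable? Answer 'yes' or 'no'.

Inversions: 38
Blank is in row 0 (0-indexed from top), which is row 4 counting from the bottom (bottom = 1).
38 + 4 = 42, which is even, so the puzzle is not solvable.

Answer: no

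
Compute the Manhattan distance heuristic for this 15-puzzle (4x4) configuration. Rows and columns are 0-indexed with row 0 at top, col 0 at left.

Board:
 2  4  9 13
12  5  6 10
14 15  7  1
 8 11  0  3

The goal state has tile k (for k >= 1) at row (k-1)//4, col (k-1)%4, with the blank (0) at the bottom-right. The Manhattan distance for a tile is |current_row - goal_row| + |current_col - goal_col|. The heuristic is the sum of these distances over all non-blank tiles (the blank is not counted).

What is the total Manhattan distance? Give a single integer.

Answer: 43

Derivation:
Tile 2: (0,0)->(0,1) = 1
Tile 4: (0,1)->(0,3) = 2
Tile 9: (0,2)->(2,0) = 4
Tile 13: (0,3)->(3,0) = 6
Tile 12: (1,0)->(2,3) = 4
Tile 5: (1,1)->(1,0) = 1
Tile 6: (1,2)->(1,1) = 1
Tile 10: (1,3)->(2,1) = 3
Tile 14: (2,0)->(3,1) = 2
Tile 15: (2,1)->(3,2) = 2
Tile 7: (2,2)->(1,2) = 1
Tile 1: (2,3)->(0,0) = 5
Tile 8: (3,0)->(1,3) = 5
Tile 11: (3,1)->(2,2) = 2
Tile 3: (3,3)->(0,2) = 4
Sum: 1 + 2 + 4 + 6 + 4 + 1 + 1 + 3 + 2 + 2 + 1 + 5 + 5 + 2 + 4 = 43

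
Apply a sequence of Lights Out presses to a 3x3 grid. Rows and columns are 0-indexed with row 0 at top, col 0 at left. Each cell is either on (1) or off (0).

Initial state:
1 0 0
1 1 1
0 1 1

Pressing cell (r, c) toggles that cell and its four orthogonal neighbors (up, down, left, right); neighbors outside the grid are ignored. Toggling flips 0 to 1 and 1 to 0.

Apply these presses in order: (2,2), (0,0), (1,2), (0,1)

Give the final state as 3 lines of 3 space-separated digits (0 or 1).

After press 1 at (2,2):
1 0 0
1 1 0
0 0 0

After press 2 at (0,0):
0 1 0
0 1 0
0 0 0

After press 3 at (1,2):
0 1 1
0 0 1
0 0 1

After press 4 at (0,1):
1 0 0
0 1 1
0 0 1

Answer: 1 0 0
0 1 1
0 0 1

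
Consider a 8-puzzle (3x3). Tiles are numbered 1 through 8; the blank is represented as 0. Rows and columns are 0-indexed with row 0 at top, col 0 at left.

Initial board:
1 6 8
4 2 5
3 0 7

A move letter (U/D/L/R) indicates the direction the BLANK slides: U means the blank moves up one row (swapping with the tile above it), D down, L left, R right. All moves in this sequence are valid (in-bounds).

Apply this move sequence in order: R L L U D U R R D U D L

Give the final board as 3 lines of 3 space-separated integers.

After move 1 (R):
1 6 8
4 2 5
3 7 0

After move 2 (L):
1 6 8
4 2 5
3 0 7

After move 3 (L):
1 6 8
4 2 5
0 3 7

After move 4 (U):
1 6 8
0 2 5
4 3 7

After move 5 (D):
1 6 8
4 2 5
0 3 7

After move 6 (U):
1 6 8
0 2 5
4 3 7

After move 7 (R):
1 6 8
2 0 5
4 3 7

After move 8 (R):
1 6 8
2 5 0
4 3 7

After move 9 (D):
1 6 8
2 5 7
4 3 0

After move 10 (U):
1 6 8
2 5 0
4 3 7

After move 11 (D):
1 6 8
2 5 7
4 3 0

After move 12 (L):
1 6 8
2 5 7
4 0 3

Answer: 1 6 8
2 5 7
4 0 3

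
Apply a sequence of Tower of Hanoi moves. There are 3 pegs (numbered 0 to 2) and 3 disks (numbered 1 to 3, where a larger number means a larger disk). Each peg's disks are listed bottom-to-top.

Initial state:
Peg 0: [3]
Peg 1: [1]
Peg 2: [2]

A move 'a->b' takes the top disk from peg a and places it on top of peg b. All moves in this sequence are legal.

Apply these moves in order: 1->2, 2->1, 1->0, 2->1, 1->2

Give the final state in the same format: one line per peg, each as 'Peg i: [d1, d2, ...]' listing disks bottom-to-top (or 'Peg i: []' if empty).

Answer: Peg 0: [3, 1]
Peg 1: []
Peg 2: [2]

Derivation:
After move 1 (1->2):
Peg 0: [3]
Peg 1: []
Peg 2: [2, 1]

After move 2 (2->1):
Peg 0: [3]
Peg 1: [1]
Peg 2: [2]

After move 3 (1->0):
Peg 0: [3, 1]
Peg 1: []
Peg 2: [2]

After move 4 (2->1):
Peg 0: [3, 1]
Peg 1: [2]
Peg 2: []

After move 5 (1->2):
Peg 0: [3, 1]
Peg 1: []
Peg 2: [2]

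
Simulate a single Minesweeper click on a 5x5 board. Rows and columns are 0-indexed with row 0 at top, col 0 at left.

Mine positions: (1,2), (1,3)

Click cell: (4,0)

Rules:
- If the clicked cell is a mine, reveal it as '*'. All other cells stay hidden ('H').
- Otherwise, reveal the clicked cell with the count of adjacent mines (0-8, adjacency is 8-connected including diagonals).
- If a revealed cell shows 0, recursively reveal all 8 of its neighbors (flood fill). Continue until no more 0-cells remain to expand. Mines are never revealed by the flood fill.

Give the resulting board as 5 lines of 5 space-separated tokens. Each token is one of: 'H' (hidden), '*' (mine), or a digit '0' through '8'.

0 1 H H H
0 1 H H H
0 1 2 2 1
0 0 0 0 0
0 0 0 0 0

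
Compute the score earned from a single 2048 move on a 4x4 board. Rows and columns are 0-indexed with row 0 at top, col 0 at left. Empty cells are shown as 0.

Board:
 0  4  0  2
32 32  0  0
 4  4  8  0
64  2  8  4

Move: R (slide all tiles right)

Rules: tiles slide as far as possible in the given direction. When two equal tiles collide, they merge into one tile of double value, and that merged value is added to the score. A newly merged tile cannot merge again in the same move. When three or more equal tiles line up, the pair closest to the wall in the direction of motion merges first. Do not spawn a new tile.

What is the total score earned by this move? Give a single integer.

Slide right:
row 0: [0, 4, 0, 2] -> [0, 0, 4, 2]  score +0 (running 0)
row 1: [32, 32, 0, 0] -> [0, 0, 0, 64]  score +64 (running 64)
row 2: [4, 4, 8, 0] -> [0, 0, 8, 8]  score +8 (running 72)
row 3: [64, 2, 8, 4] -> [64, 2, 8, 4]  score +0 (running 72)
Board after move:
 0  0  4  2
 0  0  0 64
 0  0  8  8
64  2  8  4

Answer: 72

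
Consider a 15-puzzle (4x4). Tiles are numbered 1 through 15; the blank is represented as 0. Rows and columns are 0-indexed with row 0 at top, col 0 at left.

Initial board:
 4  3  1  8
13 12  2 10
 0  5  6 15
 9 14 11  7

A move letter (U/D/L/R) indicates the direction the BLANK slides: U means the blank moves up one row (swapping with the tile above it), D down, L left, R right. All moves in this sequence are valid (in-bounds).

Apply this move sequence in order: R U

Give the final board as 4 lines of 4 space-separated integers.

Answer:  4  3  1  8
13  0  2 10
 5 12  6 15
 9 14 11  7

Derivation:
After move 1 (R):
 4  3  1  8
13 12  2 10
 5  0  6 15
 9 14 11  7

After move 2 (U):
 4  3  1  8
13  0  2 10
 5 12  6 15
 9 14 11  7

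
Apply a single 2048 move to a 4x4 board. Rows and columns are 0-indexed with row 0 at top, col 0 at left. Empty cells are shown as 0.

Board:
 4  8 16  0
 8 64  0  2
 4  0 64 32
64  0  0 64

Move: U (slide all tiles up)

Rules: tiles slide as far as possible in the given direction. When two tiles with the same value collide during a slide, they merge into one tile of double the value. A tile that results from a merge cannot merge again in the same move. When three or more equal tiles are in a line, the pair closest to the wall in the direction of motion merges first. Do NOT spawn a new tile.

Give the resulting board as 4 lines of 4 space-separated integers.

Answer:  4  8 16  2
 8 64 64 32
 4  0  0 64
64  0  0  0

Derivation:
Slide up:
col 0: [4, 8, 4, 64] -> [4, 8, 4, 64]
col 1: [8, 64, 0, 0] -> [8, 64, 0, 0]
col 2: [16, 0, 64, 0] -> [16, 64, 0, 0]
col 3: [0, 2, 32, 64] -> [2, 32, 64, 0]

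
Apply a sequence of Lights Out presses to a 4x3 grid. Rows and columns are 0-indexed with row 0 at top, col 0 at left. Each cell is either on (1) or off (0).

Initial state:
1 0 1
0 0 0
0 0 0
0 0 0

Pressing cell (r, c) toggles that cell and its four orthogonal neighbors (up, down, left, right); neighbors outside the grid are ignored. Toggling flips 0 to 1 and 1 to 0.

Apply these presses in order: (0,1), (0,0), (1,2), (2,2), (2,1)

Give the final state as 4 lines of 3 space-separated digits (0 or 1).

Answer: 1 0 1
1 1 0
1 0 1
0 1 1

Derivation:
After press 1 at (0,1):
0 1 0
0 1 0
0 0 0
0 0 0

After press 2 at (0,0):
1 0 0
1 1 0
0 0 0
0 0 0

After press 3 at (1,2):
1 0 1
1 0 1
0 0 1
0 0 0

After press 4 at (2,2):
1 0 1
1 0 0
0 1 0
0 0 1

After press 5 at (2,1):
1 0 1
1 1 0
1 0 1
0 1 1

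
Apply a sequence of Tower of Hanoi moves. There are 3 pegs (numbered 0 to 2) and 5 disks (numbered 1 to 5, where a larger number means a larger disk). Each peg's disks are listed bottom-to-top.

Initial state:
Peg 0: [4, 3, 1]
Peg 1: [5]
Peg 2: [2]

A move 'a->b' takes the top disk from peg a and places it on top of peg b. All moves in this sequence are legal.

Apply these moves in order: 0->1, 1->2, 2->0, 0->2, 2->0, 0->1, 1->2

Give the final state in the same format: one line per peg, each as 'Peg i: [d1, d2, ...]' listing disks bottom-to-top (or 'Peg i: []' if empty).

After move 1 (0->1):
Peg 0: [4, 3]
Peg 1: [5, 1]
Peg 2: [2]

After move 2 (1->2):
Peg 0: [4, 3]
Peg 1: [5]
Peg 2: [2, 1]

After move 3 (2->0):
Peg 0: [4, 3, 1]
Peg 1: [5]
Peg 2: [2]

After move 4 (0->2):
Peg 0: [4, 3]
Peg 1: [5]
Peg 2: [2, 1]

After move 5 (2->0):
Peg 0: [4, 3, 1]
Peg 1: [5]
Peg 2: [2]

After move 6 (0->1):
Peg 0: [4, 3]
Peg 1: [5, 1]
Peg 2: [2]

After move 7 (1->2):
Peg 0: [4, 3]
Peg 1: [5]
Peg 2: [2, 1]

Answer: Peg 0: [4, 3]
Peg 1: [5]
Peg 2: [2, 1]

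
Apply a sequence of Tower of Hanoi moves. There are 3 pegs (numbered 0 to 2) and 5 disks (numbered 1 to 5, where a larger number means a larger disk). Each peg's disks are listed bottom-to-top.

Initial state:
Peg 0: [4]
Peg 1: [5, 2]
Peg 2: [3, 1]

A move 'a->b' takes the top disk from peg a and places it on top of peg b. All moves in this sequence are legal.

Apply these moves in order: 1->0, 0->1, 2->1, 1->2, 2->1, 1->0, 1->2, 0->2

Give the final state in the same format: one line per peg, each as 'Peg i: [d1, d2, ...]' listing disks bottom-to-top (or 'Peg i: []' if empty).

After move 1 (1->0):
Peg 0: [4, 2]
Peg 1: [5]
Peg 2: [3, 1]

After move 2 (0->1):
Peg 0: [4]
Peg 1: [5, 2]
Peg 2: [3, 1]

After move 3 (2->1):
Peg 0: [4]
Peg 1: [5, 2, 1]
Peg 2: [3]

After move 4 (1->2):
Peg 0: [4]
Peg 1: [5, 2]
Peg 2: [3, 1]

After move 5 (2->1):
Peg 0: [4]
Peg 1: [5, 2, 1]
Peg 2: [3]

After move 6 (1->0):
Peg 0: [4, 1]
Peg 1: [5, 2]
Peg 2: [3]

After move 7 (1->2):
Peg 0: [4, 1]
Peg 1: [5]
Peg 2: [3, 2]

After move 8 (0->2):
Peg 0: [4]
Peg 1: [5]
Peg 2: [3, 2, 1]

Answer: Peg 0: [4]
Peg 1: [5]
Peg 2: [3, 2, 1]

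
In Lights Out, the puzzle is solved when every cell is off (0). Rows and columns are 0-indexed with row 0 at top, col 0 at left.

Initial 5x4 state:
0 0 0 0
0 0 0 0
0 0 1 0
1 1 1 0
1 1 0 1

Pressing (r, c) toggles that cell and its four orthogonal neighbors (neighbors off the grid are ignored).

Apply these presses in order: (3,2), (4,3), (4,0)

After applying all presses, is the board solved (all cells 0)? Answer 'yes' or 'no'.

After press 1 at (3,2):
0 0 0 0
0 0 0 0
0 0 0 0
1 0 0 1
1 1 1 1

After press 2 at (4,3):
0 0 0 0
0 0 0 0
0 0 0 0
1 0 0 0
1 1 0 0

After press 3 at (4,0):
0 0 0 0
0 0 0 0
0 0 0 0
0 0 0 0
0 0 0 0

Lights still on: 0

Answer: yes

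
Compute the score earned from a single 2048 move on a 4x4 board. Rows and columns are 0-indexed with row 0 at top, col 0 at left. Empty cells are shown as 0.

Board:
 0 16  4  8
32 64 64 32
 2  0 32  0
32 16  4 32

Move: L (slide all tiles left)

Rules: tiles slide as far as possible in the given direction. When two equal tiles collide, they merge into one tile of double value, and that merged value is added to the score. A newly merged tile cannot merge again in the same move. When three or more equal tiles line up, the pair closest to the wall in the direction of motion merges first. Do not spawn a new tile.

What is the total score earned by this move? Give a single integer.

Slide left:
row 0: [0, 16, 4, 8] -> [16, 4, 8, 0]  score +0 (running 0)
row 1: [32, 64, 64, 32] -> [32, 128, 32, 0]  score +128 (running 128)
row 2: [2, 0, 32, 0] -> [2, 32, 0, 0]  score +0 (running 128)
row 3: [32, 16, 4, 32] -> [32, 16, 4, 32]  score +0 (running 128)
Board after move:
 16   4   8   0
 32 128  32   0
  2  32   0   0
 32  16   4  32

Answer: 128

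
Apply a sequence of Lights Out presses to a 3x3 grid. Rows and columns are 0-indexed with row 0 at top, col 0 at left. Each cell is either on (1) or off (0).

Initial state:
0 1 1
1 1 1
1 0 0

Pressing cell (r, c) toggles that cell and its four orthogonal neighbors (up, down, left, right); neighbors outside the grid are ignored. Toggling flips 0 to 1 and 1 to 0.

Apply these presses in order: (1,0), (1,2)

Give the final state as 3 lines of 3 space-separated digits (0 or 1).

After press 1 at (1,0):
1 1 1
0 0 1
0 0 0

After press 2 at (1,2):
1 1 0
0 1 0
0 0 1

Answer: 1 1 0
0 1 0
0 0 1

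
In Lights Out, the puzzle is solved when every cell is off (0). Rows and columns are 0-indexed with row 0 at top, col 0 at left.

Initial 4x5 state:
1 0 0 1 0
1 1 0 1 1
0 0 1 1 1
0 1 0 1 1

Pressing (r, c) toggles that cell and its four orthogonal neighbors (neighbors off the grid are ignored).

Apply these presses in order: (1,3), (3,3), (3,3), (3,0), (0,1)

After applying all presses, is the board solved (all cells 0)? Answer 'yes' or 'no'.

Answer: no

Derivation:
After press 1 at (1,3):
1 0 0 0 0
1 1 1 0 0
0 0 1 0 1
0 1 0 1 1

After press 2 at (3,3):
1 0 0 0 0
1 1 1 0 0
0 0 1 1 1
0 1 1 0 0

After press 3 at (3,3):
1 0 0 0 0
1 1 1 0 0
0 0 1 0 1
0 1 0 1 1

After press 4 at (3,0):
1 0 0 0 0
1 1 1 0 0
1 0 1 0 1
1 0 0 1 1

After press 5 at (0,1):
0 1 1 0 0
1 0 1 0 0
1 0 1 0 1
1 0 0 1 1

Lights still on: 10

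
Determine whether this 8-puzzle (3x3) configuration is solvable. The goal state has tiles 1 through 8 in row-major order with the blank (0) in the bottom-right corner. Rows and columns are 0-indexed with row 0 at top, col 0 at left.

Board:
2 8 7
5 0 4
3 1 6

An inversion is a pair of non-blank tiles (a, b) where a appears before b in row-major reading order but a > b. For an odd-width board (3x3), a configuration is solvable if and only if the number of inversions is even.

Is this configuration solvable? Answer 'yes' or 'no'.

Answer: yes

Derivation:
Inversions (pairs i<j in row-major order where tile[i] > tile[j] > 0): 18
18 is even, so the puzzle is solvable.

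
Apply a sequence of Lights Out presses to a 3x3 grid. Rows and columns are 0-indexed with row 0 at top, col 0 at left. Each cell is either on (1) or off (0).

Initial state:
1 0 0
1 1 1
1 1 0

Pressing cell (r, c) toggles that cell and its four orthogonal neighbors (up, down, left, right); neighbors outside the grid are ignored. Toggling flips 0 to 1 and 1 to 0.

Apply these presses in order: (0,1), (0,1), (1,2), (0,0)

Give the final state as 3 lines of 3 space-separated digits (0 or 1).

After press 1 at (0,1):
0 1 1
1 0 1
1 1 0

After press 2 at (0,1):
1 0 0
1 1 1
1 1 0

After press 3 at (1,2):
1 0 1
1 0 0
1 1 1

After press 4 at (0,0):
0 1 1
0 0 0
1 1 1

Answer: 0 1 1
0 0 0
1 1 1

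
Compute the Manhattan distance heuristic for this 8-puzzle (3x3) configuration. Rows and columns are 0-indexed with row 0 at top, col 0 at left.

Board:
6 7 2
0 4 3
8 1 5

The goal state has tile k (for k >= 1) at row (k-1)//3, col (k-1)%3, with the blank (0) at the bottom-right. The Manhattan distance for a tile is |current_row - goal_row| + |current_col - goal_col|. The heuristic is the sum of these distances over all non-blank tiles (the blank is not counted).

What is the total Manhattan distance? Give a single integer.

Answer: 15

Derivation:
Tile 6: at (0,0), goal (1,2), distance |0-1|+|0-2| = 3
Tile 7: at (0,1), goal (2,0), distance |0-2|+|1-0| = 3
Tile 2: at (0,2), goal (0,1), distance |0-0|+|2-1| = 1
Tile 4: at (1,1), goal (1,0), distance |1-1|+|1-0| = 1
Tile 3: at (1,2), goal (0,2), distance |1-0|+|2-2| = 1
Tile 8: at (2,0), goal (2,1), distance |2-2|+|0-1| = 1
Tile 1: at (2,1), goal (0,0), distance |2-0|+|1-0| = 3
Tile 5: at (2,2), goal (1,1), distance |2-1|+|2-1| = 2
Sum: 3 + 3 + 1 + 1 + 1 + 1 + 3 + 2 = 15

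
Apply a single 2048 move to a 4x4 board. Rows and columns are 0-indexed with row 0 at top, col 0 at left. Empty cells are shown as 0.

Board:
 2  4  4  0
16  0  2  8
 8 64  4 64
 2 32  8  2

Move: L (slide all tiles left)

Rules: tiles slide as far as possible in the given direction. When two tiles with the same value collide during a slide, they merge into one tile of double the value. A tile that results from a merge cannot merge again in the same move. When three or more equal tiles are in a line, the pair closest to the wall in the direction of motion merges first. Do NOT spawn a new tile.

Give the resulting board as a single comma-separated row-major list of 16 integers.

Answer: 2, 8, 0, 0, 16, 2, 8, 0, 8, 64, 4, 64, 2, 32, 8, 2

Derivation:
Slide left:
row 0: [2, 4, 4, 0] -> [2, 8, 0, 0]
row 1: [16, 0, 2, 8] -> [16, 2, 8, 0]
row 2: [8, 64, 4, 64] -> [8, 64, 4, 64]
row 3: [2, 32, 8, 2] -> [2, 32, 8, 2]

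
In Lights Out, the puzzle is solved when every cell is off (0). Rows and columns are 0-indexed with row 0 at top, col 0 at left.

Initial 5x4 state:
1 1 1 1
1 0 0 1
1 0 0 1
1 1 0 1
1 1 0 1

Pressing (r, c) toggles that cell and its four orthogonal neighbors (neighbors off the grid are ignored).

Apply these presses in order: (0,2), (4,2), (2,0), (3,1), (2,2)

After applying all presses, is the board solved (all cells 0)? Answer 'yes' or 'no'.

After press 1 at (0,2):
1 0 0 0
1 0 1 1
1 0 0 1
1 1 0 1
1 1 0 1

After press 2 at (4,2):
1 0 0 0
1 0 1 1
1 0 0 1
1 1 1 1
1 0 1 0

After press 3 at (2,0):
1 0 0 0
0 0 1 1
0 1 0 1
0 1 1 1
1 0 1 0

After press 4 at (3,1):
1 0 0 0
0 0 1 1
0 0 0 1
1 0 0 1
1 1 1 0

After press 5 at (2,2):
1 0 0 0
0 0 0 1
0 1 1 0
1 0 1 1
1 1 1 0

Lights still on: 10

Answer: no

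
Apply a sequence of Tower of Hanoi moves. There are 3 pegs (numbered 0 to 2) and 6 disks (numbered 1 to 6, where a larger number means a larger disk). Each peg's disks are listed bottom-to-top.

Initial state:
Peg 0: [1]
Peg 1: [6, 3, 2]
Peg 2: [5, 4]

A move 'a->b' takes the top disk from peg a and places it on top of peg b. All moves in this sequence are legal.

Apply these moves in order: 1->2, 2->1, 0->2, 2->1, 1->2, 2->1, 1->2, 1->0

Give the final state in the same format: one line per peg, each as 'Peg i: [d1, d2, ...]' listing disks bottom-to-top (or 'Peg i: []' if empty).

Answer: Peg 0: [2]
Peg 1: [6, 3]
Peg 2: [5, 4, 1]

Derivation:
After move 1 (1->2):
Peg 0: [1]
Peg 1: [6, 3]
Peg 2: [5, 4, 2]

After move 2 (2->1):
Peg 0: [1]
Peg 1: [6, 3, 2]
Peg 2: [5, 4]

After move 3 (0->2):
Peg 0: []
Peg 1: [6, 3, 2]
Peg 2: [5, 4, 1]

After move 4 (2->1):
Peg 0: []
Peg 1: [6, 3, 2, 1]
Peg 2: [5, 4]

After move 5 (1->2):
Peg 0: []
Peg 1: [6, 3, 2]
Peg 2: [5, 4, 1]

After move 6 (2->1):
Peg 0: []
Peg 1: [6, 3, 2, 1]
Peg 2: [5, 4]

After move 7 (1->2):
Peg 0: []
Peg 1: [6, 3, 2]
Peg 2: [5, 4, 1]

After move 8 (1->0):
Peg 0: [2]
Peg 1: [6, 3]
Peg 2: [5, 4, 1]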